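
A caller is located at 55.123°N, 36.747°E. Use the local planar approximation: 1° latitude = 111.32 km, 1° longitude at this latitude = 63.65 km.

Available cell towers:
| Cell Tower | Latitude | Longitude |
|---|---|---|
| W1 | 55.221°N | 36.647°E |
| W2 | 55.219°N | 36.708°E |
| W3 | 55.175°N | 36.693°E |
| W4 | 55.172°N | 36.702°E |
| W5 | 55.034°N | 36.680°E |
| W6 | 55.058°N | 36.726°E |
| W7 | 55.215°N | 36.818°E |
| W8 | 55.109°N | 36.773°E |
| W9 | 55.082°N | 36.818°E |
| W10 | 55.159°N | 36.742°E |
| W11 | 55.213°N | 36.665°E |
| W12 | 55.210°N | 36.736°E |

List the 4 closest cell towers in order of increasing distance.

Distances from 55.123°N, 36.747°E:
W1: 12.630 km
W2: 10.971 km
W3: 6.732 km
W4: 6.161 km
W5: 10.786 km
W6: 7.358 km
W7: 11.194 km
W8: 2.273 km
W9: 6.423 km
W10: 4.020 km
W11: 11.297 km
W12: 9.710 km
Sorted: W8 (2.273 km) < W10 (4.020 km) < W4 (6.161 km) < W9 (6.423 km) < W3 (6.732 km) < W6 (7.358 km) < …

W8, W10, W4, W9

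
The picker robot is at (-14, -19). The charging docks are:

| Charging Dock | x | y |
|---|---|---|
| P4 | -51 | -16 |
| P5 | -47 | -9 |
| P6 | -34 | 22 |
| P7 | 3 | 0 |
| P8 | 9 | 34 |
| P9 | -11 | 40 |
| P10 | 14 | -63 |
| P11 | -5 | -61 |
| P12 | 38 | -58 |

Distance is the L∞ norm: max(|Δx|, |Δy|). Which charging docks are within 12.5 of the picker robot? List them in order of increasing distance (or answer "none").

none

Distances from (-14, -19):
P4: 37
P5: 33
P6: 41
P7: 19
P8: 53
P9: 59
P10: 44
P11: 42
P12: 52
Threshold 12.5: none within range.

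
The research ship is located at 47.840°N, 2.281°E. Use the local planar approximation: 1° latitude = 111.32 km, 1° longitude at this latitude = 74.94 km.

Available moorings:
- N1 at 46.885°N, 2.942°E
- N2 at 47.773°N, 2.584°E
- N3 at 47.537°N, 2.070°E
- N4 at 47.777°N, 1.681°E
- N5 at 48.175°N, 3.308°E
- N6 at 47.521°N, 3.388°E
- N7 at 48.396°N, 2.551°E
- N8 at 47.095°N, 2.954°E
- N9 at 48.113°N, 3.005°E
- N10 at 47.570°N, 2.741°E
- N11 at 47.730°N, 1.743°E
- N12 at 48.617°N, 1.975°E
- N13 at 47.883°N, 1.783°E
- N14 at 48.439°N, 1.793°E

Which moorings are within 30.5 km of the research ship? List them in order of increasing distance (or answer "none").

Distances from 47.840°N, 2.281°E:
N1: 117.285 km
N2: 23.900 km
N3: 37.252 km
N4: 45.508 km
N5: 85.522 km
N6: 90.239 km
N7: 65.117 km
N8: 97.065 km
N9: 62.188 km
N10: 45.735 km
N11: 42.136 km
N12: 89.484 km
N13: 37.626 km
N14: 76.051 km
Threshold 30.5 km: N2 (23.900 km) is within range.

N2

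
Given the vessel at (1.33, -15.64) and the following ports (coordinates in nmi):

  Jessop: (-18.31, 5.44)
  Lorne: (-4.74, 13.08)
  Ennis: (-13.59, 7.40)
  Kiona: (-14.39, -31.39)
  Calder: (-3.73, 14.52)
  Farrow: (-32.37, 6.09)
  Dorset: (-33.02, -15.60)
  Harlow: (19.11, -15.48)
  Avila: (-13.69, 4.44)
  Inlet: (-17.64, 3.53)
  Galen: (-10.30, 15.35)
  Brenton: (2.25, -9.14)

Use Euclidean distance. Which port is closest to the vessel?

Brenton

Distances from (1.33, -15.64):
Jessop: √((-19.64)² + (21.08)²) = √(385.7296 + 444.3664) = 28.81 nmi
Lorne: √((-6.07)² + (28.72)²) = √(36.8449 + 824.8384) = 29.35 nmi
Ennis: √((-14.92)² + (23.04)²) = √(222.6064 + 530.8416) = 27.45 nmi
Kiona: √((-15.72)² + (-15.75)²) = √(247.1184 + 248.0625) = 22.25 nmi
Calder: √((-5.06)² + (30.16)²) = √(25.6036 + 909.6256) = 30.58 nmi
Farrow: √((-33.70)² + (21.73)²) = √(1135.6900 + 472.1929) = 40.10 nmi
Dorset: √((-34.35)² + (0.04)²) = √(1179.9225 + 0.0016) = 34.35 nmi
Harlow: √((17.78)² + (0.16)²) = √(316.1284 + 0.0256) = 17.78 nmi
Avila: √((-15.02)² + (20.08)²) = √(225.6004 + 403.2064) = 25.08 nmi
Inlet: √((-18.97)² + (19.17)²) = √(359.8609 + 367.4889) = 26.97 nmi
Galen: √((-11.63)² + (30.99)²) = √(135.2569 + 960.3801) = 33.10 nmi
Brenton: √((0.92)² + (6.50)²) = √(0.8464 + 42.2500) = 6.56 nmi
Minimum: Brenton at 6.56 nmi.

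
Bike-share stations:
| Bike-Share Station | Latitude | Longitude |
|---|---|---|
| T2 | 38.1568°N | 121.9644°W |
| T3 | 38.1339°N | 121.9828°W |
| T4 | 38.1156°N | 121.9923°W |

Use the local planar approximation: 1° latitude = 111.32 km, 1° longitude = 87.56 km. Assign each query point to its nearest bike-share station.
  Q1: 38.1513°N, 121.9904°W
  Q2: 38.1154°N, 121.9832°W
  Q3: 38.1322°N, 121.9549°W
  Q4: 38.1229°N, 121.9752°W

Q1→T3; Q2→T4; Q3→T3; Q4→T3

Q1 at 38.1513°N, 121.9904°W:
  T2: 2.3575 km
  T3: 2.0481 km
  T4: 3.9776 km
  → nearest: T3 (2.0481 km)
Q2 at 38.1154°N, 121.9832°W:
  T2: 4.8938 km
  T3: 2.0597 km
  T4: 0.7971 km
  → nearest: T4 (0.7971 km)
Q3 at 38.1322°N, 121.9549°W:
  T2: 2.8620 km
  T3: 2.4502 km
  T4: 3.7601 km
  → nearest: T3 (2.4502 km)
Q4 at 38.1229°N, 121.9752°W:
  T2: 3.8904 km
  T3: 1.3937 km
  T4: 1.7036 km
  → nearest: T3 (1.3937 km)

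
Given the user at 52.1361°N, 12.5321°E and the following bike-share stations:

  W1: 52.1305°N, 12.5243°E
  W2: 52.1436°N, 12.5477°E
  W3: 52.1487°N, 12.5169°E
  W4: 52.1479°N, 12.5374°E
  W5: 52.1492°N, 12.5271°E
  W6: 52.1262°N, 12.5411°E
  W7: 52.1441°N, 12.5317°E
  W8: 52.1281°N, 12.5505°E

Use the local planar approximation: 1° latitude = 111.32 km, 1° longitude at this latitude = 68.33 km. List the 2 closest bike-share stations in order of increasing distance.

W1, W7

Distances from 52.1361°N, 12.5321°E:
W1: √((-0.0056·111.32)² + (-0.0078·68.33)²) = √(0.388618 + 0.284061) = 0.8202 km
W2: √((0.0075·111.32)² + (0.0156·68.33)²) = √(0.697058 + 1.136245) = 1.3540 km
W3: √((0.0126·111.32)² + (-0.0152·68.33)²) = √(1.967377 + 1.078723) = 1.7453 km
W4: √((0.0118·111.32)² + (0.0053·68.33)²) = √(1.725482 + 0.131152) = 1.3626 km
W5: √((0.0131·111.32)² + (-0.0050·68.33)²) = √(2.126616 + 0.116725) = 1.4978 km
W6: √((-0.0099·111.32)² + (0.0090·68.33)²) = √(1.214554 + 0.378188) = 1.2620 km
W7: √((0.0080·111.32)² + (-0.0004·68.33)²) = √(0.793097 + 0.000747) = 0.8910 km
W8: √((-0.0080·111.32)² + (0.0184·68.33)²) = √(0.793097 + 1.580733) = 1.5407 km
Sorted: W1 (0.8202 km) < W7 (0.8910 km) < W6 (1.2620 km) < W2 (1.3540 km) < …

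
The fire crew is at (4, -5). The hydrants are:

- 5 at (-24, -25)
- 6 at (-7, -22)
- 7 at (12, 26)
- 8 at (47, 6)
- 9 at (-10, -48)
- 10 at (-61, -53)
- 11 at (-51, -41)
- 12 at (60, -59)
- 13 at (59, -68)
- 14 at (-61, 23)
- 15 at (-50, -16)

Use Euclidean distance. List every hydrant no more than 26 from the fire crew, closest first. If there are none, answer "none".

6

Distances from (4, -5):
5: √((-28)² + (-20)²) = √(784.000 + 400.000) = 34.4
6: √((-11)² + (-17)²) = √(121.000 + 289.000) = 20.2
7: √((8)² + (31)²) = √(64.000 + 961.000) = 32.0
8: √((43)² + (11)²) = √(1849.000 + 121.000) = 44.4
9: √((-14)² + (-43)²) = √(196.000 + 1849.000) = 45.2
10: √((-65)² + (-48)²) = √(4225.000 + 2304.000) = 80.8
11: √((-55)² + (-36)²) = √(3025.000 + 1296.000) = 65.7
12: √((56)² + (-54)²) = √(3136.000 + 2916.000) = 77.8
13: √((55)² + (-63)²) = √(3025.000 + 3969.000) = 83.6
14: √((-65)² + (28)²) = √(4225.000 + 784.000) = 70.8
15: √((-54)² + (-11)²) = √(2916.000 + 121.000) = 55.1
Threshold 26: 6 (20.2) is within range.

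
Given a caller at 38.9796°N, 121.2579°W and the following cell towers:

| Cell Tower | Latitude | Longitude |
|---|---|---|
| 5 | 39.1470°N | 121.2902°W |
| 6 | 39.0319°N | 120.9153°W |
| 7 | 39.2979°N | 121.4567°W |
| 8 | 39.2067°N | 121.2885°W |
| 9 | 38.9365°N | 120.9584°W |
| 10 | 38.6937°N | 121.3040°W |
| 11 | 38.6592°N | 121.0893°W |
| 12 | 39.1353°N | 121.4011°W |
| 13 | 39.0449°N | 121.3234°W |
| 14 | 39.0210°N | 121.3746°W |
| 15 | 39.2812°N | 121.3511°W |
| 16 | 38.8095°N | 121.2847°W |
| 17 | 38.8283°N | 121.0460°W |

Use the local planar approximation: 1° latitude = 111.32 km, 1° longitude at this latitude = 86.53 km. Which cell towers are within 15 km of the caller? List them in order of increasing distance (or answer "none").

Distances from 38.9796°N, 121.2579°W:
5: √((0.1674·111.32)² + (-0.0323·86.53)²) = √(347.262032 + 7.811572) = 18.8434 km
6: √((0.0523·111.32)² + (0.3426·86.53)²) = √(33.896103 + 878.836579) = 30.2115 km
7: √((0.3183·111.32)² + (-0.1988·86.53)²) = √(1255.508544 + 295.914446) = 39.3881 km
8: √((0.2271·111.32)² + (-0.0306·86.53)²) = √(639.117433 + 7.010940) = 25.4191 km
9: √((-0.0431·111.32)² + (0.2995·86.53)²) = √(23.019768 + 671.625321) = 26.3561 km
10: √((-0.2859·111.32)² + (-0.0461·86.53)²) = √(1012.918973 + 15.912384) = 32.0754 km
11: √((-0.3204·111.32)² + (0.1686·86.53)²) = √(1272.129753 + 212.837696) = 38.5353 km
12: √((0.1557·111.32)² + (-0.1432·86.53)²) = √(300.416388 + 153.539260) = 21.3062 km
13: √((0.0653·111.32)² + (-0.0655·86.53)²) = √(52.841210 + 32.122993) = 9.2176 km
14: √((0.0414·111.32)² + (-0.1167·86.53)²) = √(21.239636 + 101.970634) = 11.1000 km
15: √((0.3016·111.32)² + (-0.0932·86.53)²) = √(1127.220997 + 65.037709) = 34.5291 km
16: √((-0.1701·111.32)² + (-0.0268·86.53)²) = √(358.554372 + 5.377780) = 19.0770 km
17: √((-0.1513·111.32)² + (0.2119·86.53)²) = √(283.677082 + 336.198151) = 24.8973 km
Threshold 15 km: 13 (9.2176 km), 14 (11.1000 km) are within range.

13, 14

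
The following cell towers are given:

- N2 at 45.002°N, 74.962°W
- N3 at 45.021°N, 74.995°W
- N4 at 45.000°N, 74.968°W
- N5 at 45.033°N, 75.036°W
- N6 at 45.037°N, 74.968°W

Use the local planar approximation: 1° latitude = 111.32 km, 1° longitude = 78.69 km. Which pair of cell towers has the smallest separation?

Pairwise distances:
N2–N3: √((0.019·111.32)² + (-0.033·78.69)²) = √(4.47356 + 6.74321) = 3.349 km
N2–N4: √((-0.002·111.32)² + (-0.006·78.69)²) = √(0.04957 + 0.22292) = 0.522 km
N2–N5: √((0.031·111.32)² + (-0.074·78.69)²) = √(11.90885 + 33.90803) = 6.769 km
N2–N6: √((0.035·111.32)² + (-0.006·78.69)²) = √(15.18037 + 0.22292) = 3.925 km
N3–N4: √((-0.021·111.32)² + (0.027·78.69)²) = √(5.46493 + 4.51405) = 3.159 km
N3–N5: √((0.012·111.32)² + (-0.041·78.69)²) = √(1.78447 + 10.40895) = 3.492 km
N3–N6: √((0.016·111.32)² + (0.027·78.69)²) = √(3.17239 + 4.51405) = 2.772 km
N4–N5: √((0.033·111.32)² + (-0.068·78.69)²) = √(13.49504 + 28.63234) = 6.491 km
N4–N6: √((0.037·111.32)² + (0.000·78.69)²) = √(16.96484 + 0.00000) = 4.119 km
N5–N6: √((0.004·111.32)² + (0.068·78.69)²) = √(0.19827 + 28.63234) = 5.369 km
Closest pair: N2–N4 at 0.522 km.

N2 and N4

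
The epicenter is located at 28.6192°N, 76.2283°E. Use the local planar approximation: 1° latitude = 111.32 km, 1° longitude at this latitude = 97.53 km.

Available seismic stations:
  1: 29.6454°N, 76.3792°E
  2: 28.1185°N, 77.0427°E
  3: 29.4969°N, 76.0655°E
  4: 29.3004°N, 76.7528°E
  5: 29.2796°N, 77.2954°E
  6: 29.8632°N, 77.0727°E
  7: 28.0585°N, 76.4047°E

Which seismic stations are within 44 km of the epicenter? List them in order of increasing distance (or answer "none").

none

Distances from 28.6192°N, 76.2283°E:
1: 115.1807 km
2: 97.0340 km
3: 98.9873 km
4: 91.4721 km
5: 127.4206 km
6: 161.1196 km
7: 64.7448 km
Threshold 44 km: none within range.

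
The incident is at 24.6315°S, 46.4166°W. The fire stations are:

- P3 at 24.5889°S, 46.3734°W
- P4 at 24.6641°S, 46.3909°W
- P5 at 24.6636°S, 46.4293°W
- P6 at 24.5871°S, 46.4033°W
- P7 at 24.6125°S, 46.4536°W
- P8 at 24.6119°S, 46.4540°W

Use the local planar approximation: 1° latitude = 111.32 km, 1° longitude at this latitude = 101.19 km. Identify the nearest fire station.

Distances from 24.6315°S, 46.4166°W:
P3: √((0.0426·111.32)² + (0.0432·101.19)²) = √(22.488764 + 19.109208) = 6.4496 km
P4: √((-0.0326·111.32)² + (0.0257·101.19)²) = √(13.169873 + 6.763032) = 4.4646 km
P5: √((-0.0321·111.32)² + (-0.0127·101.19)²) = √(12.768987 + 1.651515) = 3.7974 km
P6: √((0.0444·111.32)² + (0.0133·101.19)²) = √(24.429374 + 1.811250) = 5.1226 km
P7: √((0.0190·111.32)² + (-0.0370·101.19)²) = √(4.473563 + 14.017761) = 4.3002 km
P8: √((0.0196·111.32)² + (-0.0374·101.19)²) = √(4.760565 + 14.322486) = 4.3684 km
Minimum: P5 at 3.7974 km.

P5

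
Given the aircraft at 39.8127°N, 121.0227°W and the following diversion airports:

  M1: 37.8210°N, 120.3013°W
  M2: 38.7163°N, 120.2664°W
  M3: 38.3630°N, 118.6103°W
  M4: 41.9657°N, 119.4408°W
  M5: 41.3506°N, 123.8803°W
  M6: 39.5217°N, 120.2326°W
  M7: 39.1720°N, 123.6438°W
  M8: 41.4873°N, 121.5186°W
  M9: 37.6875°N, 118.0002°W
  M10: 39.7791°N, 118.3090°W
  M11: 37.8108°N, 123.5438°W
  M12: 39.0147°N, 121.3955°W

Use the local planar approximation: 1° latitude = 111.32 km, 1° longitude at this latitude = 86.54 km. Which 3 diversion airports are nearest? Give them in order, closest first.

M6, M12, M2

Distances from 39.8127°N, 121.0227°W:
M1: √((-1.9917·111.32)² + (0.7214·86.54)²) = √(49158.004167 + 3897.499406) = 230.3378 km
M2: √((-1.0964·111.32)² + (0.7563·86.54)²) = √(14896.507138 + 4283.728942) = 138.4927 km
M3: √((-1.4497·111.32)² + (2.4124·86.54)²) = √(26043.699347 + 43584.535445) = 263.8716 km
M4: √((2.1530·111.32)² + (1.5819·86.54)²) = √(57442.648410 + 18740.960004) = 276.0138 km
M5: √((1.5379·111.32)² + (-2.8576·86.54)²) = √(29309.107188 + 61155.659809) = 300.7736 km
M6: √((-0.2910·111.32)² + (0.7901·86.54)²) = √(1049.379011 + 4675.175360) = 75.6608 km
M7: √((-0.6407·111.32)² + (-2.6211·86.54)²) = √(5086.930959 + 51451.846178) = 237.7788 km
M8: √((1.6746·111.32)² + (-0.4959·86.54)²) = √(34751.101033 + 1841.713189) = 191.2925 km
M9: √((-2.1252·111.32)² + (3.0225·86.54)²) = √(55968.801842 + 68417.373959) = 352.6842 km
M10: √((-0.0336·111.32)² + (2.7137·86.54)²) = √(13.990233 + 55151.515522) = 234.8734 km
M11: √((-2.0019·111.32)² + (-2.5211·86.54)²) = √(49662.794618 + 47600.764358) = 311.8711 km
M12: √((-0.7980·111.32)² + (-0.3728·86.54)²) = √(7891.365849 + 1040.843871) = 94.5104 km
Sorted: M6 (75.6608 km) < M12 (94.5104 km) < M2 (138.4927 km) < M8 (191.2925 km) < M1 (230.3378 km) < …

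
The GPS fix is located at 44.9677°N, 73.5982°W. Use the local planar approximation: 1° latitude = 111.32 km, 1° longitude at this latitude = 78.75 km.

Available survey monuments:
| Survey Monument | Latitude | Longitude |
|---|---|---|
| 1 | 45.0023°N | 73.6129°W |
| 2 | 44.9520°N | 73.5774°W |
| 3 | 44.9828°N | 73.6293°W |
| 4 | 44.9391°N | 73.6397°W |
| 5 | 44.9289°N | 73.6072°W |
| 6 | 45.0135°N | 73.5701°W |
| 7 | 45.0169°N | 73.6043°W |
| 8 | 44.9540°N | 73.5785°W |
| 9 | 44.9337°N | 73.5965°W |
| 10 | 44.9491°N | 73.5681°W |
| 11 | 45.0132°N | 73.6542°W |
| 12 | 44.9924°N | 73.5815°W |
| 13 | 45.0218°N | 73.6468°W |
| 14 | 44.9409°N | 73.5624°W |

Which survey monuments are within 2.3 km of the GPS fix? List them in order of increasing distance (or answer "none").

8

Distances from 44.9677°N, 73.5982°W:
1: √((0.0346·111.32)² + (-0.0147·78.75)²) = √(14.835377 + 1.340096) = 4.0219 km
2: √((-0.0157·111.32)² + (0.0208·78.75)²) = √(3.054539 + 2.683044) = 2.3953 km
3: √((0.0151·111.32)² + (-0.0311·78.75)²) = √(2.825532 + 5.998213) = 2.9705 km
4: √((-0.0286·111.32)² + (-0.0415·78.75)²) = √(10.136277 + 10.680641) = 4.5626 km
5: √((-0.0388·111.32)² + (-0.0090·78.75)²) = √(18.655627 + 0.502327) = 4.3770 km
6: √((0.0458·111.32)² + (0.0281·78.75)²) = √(25.994254 + 4.896816) = 5.5580 km
7: √((0.0492·111.32)² + (-0.0061·78.75)²) = √(29.996916 + 0.230760) = 5.4980 km
8: √((-0.0137·111.32)² + (0.0197·78.75)²) = √(2.325881 + 2.406764) = 2.1755 km
9: √((-0.0340·111.32)² + (0.0017·78.75)²) = √(14.325317 + 0.017923) = 3.7872 km
10: √((-0.0186·111.32)² + (0.0301·78.75)²) = √(4.287186 + 5.618678) = 3.1474 km
11: √((0.0455·111.32)² + (-0.0560·78.75)²) = √(25.654833 + 19.448100) = 6.7159 km
12: √((0.0247·111.32)² + (0.0167·78.75)²) = √(7.560322 + 1.729554) = 3.0479 km
13: √((0.0541·111.32)² + (-0.0486·78.75)²) = √(36.269446 + 14.647843) = 7.1356 km
14: √((-0.0268·111.32)² + (0.0358·78.75)²) = √(8.900532 + 7.948171) = 4.1047 km
Threshold 2.3 km: 8 (2.1755 km) is within range.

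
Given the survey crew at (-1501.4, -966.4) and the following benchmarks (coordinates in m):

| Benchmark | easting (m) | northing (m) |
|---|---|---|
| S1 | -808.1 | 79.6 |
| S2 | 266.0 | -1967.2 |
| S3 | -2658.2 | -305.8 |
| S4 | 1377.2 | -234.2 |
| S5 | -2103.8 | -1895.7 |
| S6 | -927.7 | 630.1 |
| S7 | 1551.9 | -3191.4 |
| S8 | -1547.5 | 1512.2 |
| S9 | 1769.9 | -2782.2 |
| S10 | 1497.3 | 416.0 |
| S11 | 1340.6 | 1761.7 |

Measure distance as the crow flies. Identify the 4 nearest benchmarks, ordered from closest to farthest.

S5, S1, S3, S6

Distances from (-1501.4, -966.4):
S1: 1254.9 m
S2: 2031.1 m
S3: 1332.1 m
S4: 2970.3 m
S5: 1107.5 m
S6: 1696.5 m
S7: 3778.0 m
S8: 2479.0 m
S9: 3741.5 m
S10: 3302.0 m
S11: 3939.5 m
Sorted: S5 (1107.5 m) < S1 (1254.9 m) < S3 (1332.1 m) < S6 (1696.5 m) < S2 (2031.1 m) < S8 (2479.0 m) < …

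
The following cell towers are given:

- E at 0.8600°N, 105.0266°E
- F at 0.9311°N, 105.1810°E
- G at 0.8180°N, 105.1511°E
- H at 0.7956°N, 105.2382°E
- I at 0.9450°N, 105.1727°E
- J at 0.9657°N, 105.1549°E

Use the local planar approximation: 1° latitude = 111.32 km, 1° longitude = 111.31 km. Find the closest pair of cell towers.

F and I

Pairwise distances:
F–I: √((0.0139·111.32)² + (-0.0083·111.31)²) = √(2.394286 + 0.853541) = 1.8022 km
I–J: √((0.0207·111.32)² + (-0.0178·111.31)²) = √(5.309909 + 3.925621) = 3.0390 km
F–J: √((0.0346·111.32)² + (-0.0261·111.31)²) = √(14.835377 + 8.440135) = 4.8245 km
G–H: √((-0.0224·111.32)² + (0.0871·111.31)²) = √(6.217881 + 93.994983) = 10.0106 km
F–G: √((-0.1131·111.32)² + (-0.0299·111.31)²) = √(158.515453 + 11.076709) = 13.0228 km
G–I: √((0.1270·111.32)² + (0.0216·111.31)²) = √(199.872865 + 5.780639) = 14.3406 km
E–G: √((-0.0420·111.32)² + (0.1245·111.31)²) = √(21.859739 + 192.046797) = 14.6255 km
F–H: √((-0.1355·111.32)² + (0.0572·111.31)²) = √(227.522832 + 40.537823) = 16.3726 km
G–J: √((0.1477·111.32)² + (0.0038·111.31)²) = √(270.338180 + 0.178910) = 16.4474 km
H–I: √((0.1494·111.32)² + (-0.0655·111.31)²) = √(276.597080 + 53.155838) = 18.1591 km
E–J: √((0.1057·111.32)² + (0.1283·111.31)²) = √(138.451087 + 203.949046) = 18.5041 km
E–I: √((0.0850·111.32)² + (0.1461·111.31)²) = √(89.533229 + 264.465361) = 18.8149 km
E–F: √((0.0711·111.32)² + (0.1544·111.31)²) = √(62.644882 + 295.367670) = 18.9212 km
H–J: √((0.1701·111.32)² + (-0.0833·111.31)²) = √(358.554372 + 85.972265) = 21.0838 km
E–H: √((-0.0644·111.32)² + (0.2116·111.31)²) = √(51.394676 + 554.753042) = 24.6201 km
Closest pair: F–I at 1.8022 km.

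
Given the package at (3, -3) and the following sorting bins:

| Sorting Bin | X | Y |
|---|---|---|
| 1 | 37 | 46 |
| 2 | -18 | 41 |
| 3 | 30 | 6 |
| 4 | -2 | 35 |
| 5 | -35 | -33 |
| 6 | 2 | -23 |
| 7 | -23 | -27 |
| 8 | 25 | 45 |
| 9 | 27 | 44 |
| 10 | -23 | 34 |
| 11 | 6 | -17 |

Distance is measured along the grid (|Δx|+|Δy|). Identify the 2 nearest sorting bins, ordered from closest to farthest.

11, 6

Distances from (3, -3):
1: 83
2: 65
3: 36
4: 43
5: 68
6: 21
7: 50
8: 70
9: 71
10: 63
11: 17
Sorted: 11 (17) < 6 (21) < 3 (36) < 4 (43) < …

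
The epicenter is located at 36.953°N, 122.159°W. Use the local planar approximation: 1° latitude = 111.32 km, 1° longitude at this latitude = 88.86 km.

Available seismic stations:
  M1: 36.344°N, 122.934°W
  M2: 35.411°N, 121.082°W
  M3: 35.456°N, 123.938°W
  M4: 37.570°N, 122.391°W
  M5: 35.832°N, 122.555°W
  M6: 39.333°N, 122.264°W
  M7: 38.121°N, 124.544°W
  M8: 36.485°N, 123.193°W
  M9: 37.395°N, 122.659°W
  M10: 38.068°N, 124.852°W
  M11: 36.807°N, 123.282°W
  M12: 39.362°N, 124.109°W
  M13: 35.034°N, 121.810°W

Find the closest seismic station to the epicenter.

Distances from 36.953°N, 122.159°W:
M1: √((-0.609·111.32)² + (-0.775·88.86)²) = √(4596.01017 + 4742.59482) = 96.636 km
M2: √((-1.542·111.32)² + (1.077·88.86)²) = √(29465.59008 + 9158.91491) = 196.531 km
M3: √((-1.497·111.32)² + (-1.779·88.86)²) = √(27770.90265 + 24989.89975) = 229.697 km
M4: √((0.617·111.32)² + (-0.232·88.86)²) = √(4717.55230 + 424.99966) = 71.712 km
M5: √((-1.121·111.32)² + (-0.396·88.86)²) = √(15572.47422 + 1238.23475) = 129.656 km
M6: √((2.380·111.32)² + (-0.105·88.86)²) = √(70194.05141 + 87.05450) = 265.106 km
M7: √((1.168·111.32)² + (-2.385·88.86)²) = √(16905.65807 + 44914.79115) = 248.637 km
M8: √((-0.468·111.32)² + (-1.034·88.86)²) = √(2714.17660 + 8442.16226) = 105.624 km
M9: √((0.442·111.32)² + (-0.500·88.86)²) = √(2420.97851 + 1974.02490) = 66.295 km
M10: √((1.115·111.32)² + (-2.693·88.86)²) = √(15406.22124 + 57264.48043) = 269.575 km
M11: √((-0.146·111.32)² + (-1.123·88.86)²) = √(264.15091 + 9958.00019) = 101.105 km
M12: √((2.409·111.32)² + (-1.950·88.86)²) = √(71915.08454 + 30024.91873) = 319.280 km
M13: √((-1.919·111.32)² + (0.349·88.86)²) = √(45634.82031 + 961.75283) = 215.862 km
Minimum: M9 at 66.295 km.

M9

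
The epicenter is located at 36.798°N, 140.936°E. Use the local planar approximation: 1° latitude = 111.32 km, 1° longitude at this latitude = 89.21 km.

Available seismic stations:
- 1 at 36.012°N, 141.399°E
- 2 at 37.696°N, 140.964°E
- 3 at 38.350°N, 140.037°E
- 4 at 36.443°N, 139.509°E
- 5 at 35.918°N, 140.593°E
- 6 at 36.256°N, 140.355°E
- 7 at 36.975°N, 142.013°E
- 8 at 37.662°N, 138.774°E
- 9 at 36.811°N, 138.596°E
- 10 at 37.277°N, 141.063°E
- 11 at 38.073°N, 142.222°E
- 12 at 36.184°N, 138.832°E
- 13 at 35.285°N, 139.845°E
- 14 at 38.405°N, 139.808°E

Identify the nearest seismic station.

10

Distances from 36.798°N, 140.936°E:
1: 96.757 km
2: 99.997 km
3: 190.476 km
4: 133.295 km
5: 102.629 km
6: 79.541 km
7: 98.079 km
8: 215.523 km
9: 208.756 km
10: 54.513 km
11: 182.501 km
12: 199.756 km
13: 194.526 km
14: 205.252 km
Minimum: 10 at 54.513 km.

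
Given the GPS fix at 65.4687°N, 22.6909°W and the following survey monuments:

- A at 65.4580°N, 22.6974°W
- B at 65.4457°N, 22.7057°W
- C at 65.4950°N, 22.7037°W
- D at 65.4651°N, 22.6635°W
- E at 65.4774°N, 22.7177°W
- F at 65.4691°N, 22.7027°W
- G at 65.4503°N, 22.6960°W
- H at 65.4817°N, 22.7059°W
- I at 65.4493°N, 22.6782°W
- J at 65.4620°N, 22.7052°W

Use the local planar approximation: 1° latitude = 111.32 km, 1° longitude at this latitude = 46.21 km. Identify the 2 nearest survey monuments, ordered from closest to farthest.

Distances from 65.4687°N, 22.6909°W:
A: √((-0.0107·111.32)² + (-0.0065·46.21)²) = √(1.418776 + 0.090219) = 1.2284 km
B: √((-0.0230·111.32)² + (-0.0148·46.21)²) = √(6.555443 + 0.467730) = 2.6501 km
C: √((0.0263·111.32)² + (-0.0128·46.21)²) = √(8.571521 + 0.349858) = 2.9869 km
D: √((-0.0036·111.32)² + (0.0274·46.21)²) = √(0.160602 + 1.603146) = 1.3281 km
E: √((0.0087·111.32)² + (-0.0268·46.21)²) = √(0.937961 + 1.533704) = 1.5722 km
F: √((0.0004·111.32)² + (-0.0118·46.21)²) = √(0.001983 + 0.297328) = 0.5471 km
G: √((-0.0184·111.32)² + (-0.0051·46.21)²) = √(4.195484 + 0.055541) = 2.0618 km
H: √((0.0130·111.32)² + (-0.0150·46.21)²) = √(2.094272 + 0.480457) = 1.6046 km
I: √((-0.0194·111.32)² + (0.0127·46.21)²) = √(4.663907 + 0.344413) = 2.2379 km
J: √((-0.0067·111.32)² + (-0.0143·46.21)²) = √(0.556283 + 0.436661) = 0.9965 km
Sorted: F (0.5471 km) < J (0.9965 km) < A (1.2284 km) < D (1.3281 km) < …

F, J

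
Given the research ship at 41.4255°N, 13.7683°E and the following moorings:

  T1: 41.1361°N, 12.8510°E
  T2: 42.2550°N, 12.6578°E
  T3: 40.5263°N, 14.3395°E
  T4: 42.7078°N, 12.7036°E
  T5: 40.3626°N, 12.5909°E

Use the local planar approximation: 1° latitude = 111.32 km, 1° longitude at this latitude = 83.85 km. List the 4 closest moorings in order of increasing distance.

Distances from 41.4255°N, 13.7683°E:
T1: 83.3899 km
T2: 131.1379 km
T3: 110.9673 km
T4: 168.3638 km
T5: 154.0997 km
Sorted: T1 (83.3899 km) < T3 (110.9673 km) < T2 (131.1379 km) < T5 (154.0997 km) < T4 (168.3638 km)

T1, T3, T2, T5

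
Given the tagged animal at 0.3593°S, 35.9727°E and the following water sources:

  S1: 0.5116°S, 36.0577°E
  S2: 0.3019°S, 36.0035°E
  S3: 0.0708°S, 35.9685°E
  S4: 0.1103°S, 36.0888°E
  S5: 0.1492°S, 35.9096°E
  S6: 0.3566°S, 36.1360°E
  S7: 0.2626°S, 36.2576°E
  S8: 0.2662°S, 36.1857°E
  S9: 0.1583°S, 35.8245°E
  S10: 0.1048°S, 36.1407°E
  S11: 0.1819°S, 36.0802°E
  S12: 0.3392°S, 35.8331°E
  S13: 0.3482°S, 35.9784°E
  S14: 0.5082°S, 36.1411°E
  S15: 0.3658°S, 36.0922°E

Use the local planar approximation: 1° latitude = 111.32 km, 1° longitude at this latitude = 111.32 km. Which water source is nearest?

Distances from 0.3593°S, 35.9727°E:
S1: √((-0.1523·111.32)² + (0.0850·111.32)²) = √(287.439337 + 89.533229) = 19.4158 km
S2: √((0.0574·111.32)² + (0.0308·111.32)²) = √(40.829135 + 11.755682) = 7.2515 km
S3: √((0.2885·111.32)² + (-0.0042·111.32)²) = √(1031.425894 + 0.218597) = 32.1192 km
S4: √((0.2490·111.32)² + (0.1161·111.32)²) = √(768.325221 + 167.036290) = 30.5837 km
S5: √((0.2101·111.32)² + (-0.0631·111.32)²) = √(547.014074 + 49.340678) = 24.4204 km
S6: √((0.0027·111.32)² + (0.1633·111.32)²) = √(0.090339 + 330.459898) = 18.1810 km
S7: √((0.0967·111.32)² + (0.2849·111.32)²) = √(115.877560 + 1005.845538) = 33.4921 km
S8: √((0.0931·111.32)² + (0.2130·111.32)²) = √(107.410257 + 562.219109) = 25.8772 km
S9: √((0.2010·111.32)² + (-0.1482·111.32)²) = √(500.654945 + 272.171598) = 27.7998 km
S10: √((0.2545·111.32)² + (0.1680·111.32)²) = √(802.642161 + 349.755827) = 33.9470 km
S11: √((0.1774·111.32)² + (0.1075·111.32)²) = √(389.990139 + 143.206696) = 23.0911 km
S12: √((0.0201·111.32)² + (-0.1396·111.32)²) = √(5.006549 + 241.500054) = 15.7005 km
S13: √((0.0111·111.32)² + (0.0057·111.32)²) = √(1.526836 + 0.402621) = 1.3890 km
S14: √((-0.1489·111.32)² + (0.1684·111.32)²) = √(274.748792 + 351.423314) = 25.0234 km
S15: √((-0.0065·111.32)² + (0.1195·111.32)²) = √(0.523568 + 176.962892) = 13.3224 km
Minimum: S13 at 1.3890 km.

S13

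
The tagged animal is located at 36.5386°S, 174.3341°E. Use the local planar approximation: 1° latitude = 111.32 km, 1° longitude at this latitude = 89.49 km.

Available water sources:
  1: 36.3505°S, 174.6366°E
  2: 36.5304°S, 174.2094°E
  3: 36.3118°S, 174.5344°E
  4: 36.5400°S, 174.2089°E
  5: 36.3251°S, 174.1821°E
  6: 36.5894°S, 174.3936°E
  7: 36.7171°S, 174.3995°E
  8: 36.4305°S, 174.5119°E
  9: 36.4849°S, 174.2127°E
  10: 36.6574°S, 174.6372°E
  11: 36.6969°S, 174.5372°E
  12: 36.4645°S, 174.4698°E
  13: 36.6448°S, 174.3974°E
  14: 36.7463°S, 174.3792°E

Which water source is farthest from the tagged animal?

Distances from 36.5386°S, 174.3341°E:
1: 34.2239 km
2: 11.1967 km
3: 30.9634 km
4: 11.2052 km
5: 27.3841 km
6: 7.7673 km
7: 20.7146 km
8: 19.9494 km
9: 12.4001 km
10: 30.1766 km
11: 25.3156 km
12: 14.6804 km
13: 13.1093 km
14: 23.4708 km
Maximum: 1 at 34.2239 km.

1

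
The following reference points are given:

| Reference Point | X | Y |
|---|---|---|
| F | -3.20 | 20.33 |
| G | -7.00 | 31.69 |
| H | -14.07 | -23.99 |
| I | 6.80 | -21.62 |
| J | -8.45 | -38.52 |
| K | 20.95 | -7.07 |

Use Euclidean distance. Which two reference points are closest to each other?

F and G

Pairwise distances:
F–G: 11.98
F–H: 45.63
F–I: 43.13
F–J: 59.08
F–K: 36.52
G–H: 56.13
G–I: 55.07
G–J: 70.22
G–K: 47.79
H–I: 21.00
H–J: 15.58
H–K: 38.89
I–J: 22.76
I–K: 20.30
J–K: 43.05
Closest pair: F–G at 11.98.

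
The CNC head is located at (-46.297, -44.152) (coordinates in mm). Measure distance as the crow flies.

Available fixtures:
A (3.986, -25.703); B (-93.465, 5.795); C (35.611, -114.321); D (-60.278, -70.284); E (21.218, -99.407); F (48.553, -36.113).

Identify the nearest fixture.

Distances from (-46.297, -44.152):
A: √((50.283)² + (18.449)²) = √(2528.38009 + 340.36560) = 53.561 mm
B: √((-47.168)² + (49.947)²) = √(2224.82022 + 2494.70281) = 68.699 mm
C: √((81.908)² + (-70.169)²) = √(6708.92046 + 4923.68856) = 107.855 mm
D: √((-13.981)² + (-26.132)²) = √(195.46836 + 682.88142) = 29.637 mm
E: √((67.515)² + (-55.255)²) = √(4558.27523 + 3053.11502) = 87.243 mm
F: √((94.850)² + (8.039)²) = √(8996.52250 + 64.62552) = 95.190 mm
Minimum: D at 29.637 mm.

D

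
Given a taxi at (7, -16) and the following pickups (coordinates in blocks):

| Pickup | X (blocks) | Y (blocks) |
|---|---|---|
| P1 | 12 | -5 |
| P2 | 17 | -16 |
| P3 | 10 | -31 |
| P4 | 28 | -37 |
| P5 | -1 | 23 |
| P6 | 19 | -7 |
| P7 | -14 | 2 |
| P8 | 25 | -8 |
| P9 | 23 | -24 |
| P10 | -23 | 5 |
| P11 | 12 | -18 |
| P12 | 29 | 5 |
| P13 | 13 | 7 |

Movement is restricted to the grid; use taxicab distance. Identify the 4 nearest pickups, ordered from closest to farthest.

P11, P2, P1, P3

Distances from (7, -16):
P1: 16 blocks
P2: 10 blocks
P3: 18 blocks
P4: 42 blocks
P5: 47 blocks
P6: 21 blocks
P7: 39 blocks
P8: 26 blocks
P9: 24 blocks
P10: 51 blocks
P11: 7 blocks
P12: 43 blocks
P13: 29 blocks
Sorted: P11 (7 blocks) < P2 (10 blocks) < P1 (16 blocks) < P3 (18 blocks) < P6 (21 blocks) < P9 (24 blocks) < …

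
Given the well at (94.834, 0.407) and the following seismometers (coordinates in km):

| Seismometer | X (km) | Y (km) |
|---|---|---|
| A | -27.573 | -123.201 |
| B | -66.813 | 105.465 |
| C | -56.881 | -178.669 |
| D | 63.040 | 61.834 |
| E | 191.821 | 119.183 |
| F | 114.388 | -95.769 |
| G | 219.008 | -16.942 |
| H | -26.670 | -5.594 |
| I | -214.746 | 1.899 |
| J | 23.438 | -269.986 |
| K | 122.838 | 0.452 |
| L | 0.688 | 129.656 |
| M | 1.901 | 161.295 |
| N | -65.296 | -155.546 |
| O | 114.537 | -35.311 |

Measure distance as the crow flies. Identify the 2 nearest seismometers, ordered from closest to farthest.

K, O

Distances from (94.834, 0.407):
A: √((-122.407)² + (-123.608)²) = √(14983.47365 + 15278.93766) = 173.961 km
B: √((-161.647)² + (105.058)²) = √(26129.75261 + 11037.18336) = 192.787 km
C: √((-151.715)² + (-179.076)²) = √(23017.44123 + 32068.21378) = 234.703 km
D: √((-31.794)² + (61.427)²) = √(1010.85844 + 3773.27633) = 69.167 km
E: √((96.987)² + (118.776)²) = √(9406.47817 + 14107.73818) = 153.343 km
F: √((19.554)² + (-96.176)²) = √(382.35892 + 9249.82298) = 98.144 km
G: √((124.174)² + (-17.349)²) = √(15419.18228 + 300.98780) = 125.380 km
H: √((-121.504)² + (-6.001)²) = √(14763.22202 + 36.01200) = 121.652 km
I: √((-309.580)² + (1.492)²) = √(95839.77640 + 2.22606) = 309.584 km
J: √((-71.396)² + (-270.393)²) = √(5097.38882 + 73112.37445) = 279.660 km
K: √((28.004)² + (0.045)²) = √(784.22402 + 0.00203) = 28.004 km
L: √((-94.146)² + (129.249)²) = √(8863.46932 + 16705.30400) = 159.902 km
M: √((-92.933)² + (160.888)²) = √(8636.54249 + 25884.94854) = 185.800 km
N: √((-160.130)² + (-155.953)²) = √(25641.61690 + 24321.33821) = 223.524 km
O: √((19.703)² + (-35.718)²) = √(388.20821 + 1275.77552) = 40.792 km
Sorted: K (28.004 km) < O (40.792 km) < D (69.167 km) < F (98.144 km) < …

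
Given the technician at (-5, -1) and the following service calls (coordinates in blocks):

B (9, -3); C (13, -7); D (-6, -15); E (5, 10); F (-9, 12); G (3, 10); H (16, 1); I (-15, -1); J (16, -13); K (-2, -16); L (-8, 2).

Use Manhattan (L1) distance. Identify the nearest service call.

L

Distances from (-5, -1):
B: 16 blocks
C: 24 blocks
D: 15 blocks
E: 21 blocks
F: 17 blocks
G: 19 blocks
H: 23 blocks
I: 10 blocks
J: 33 blocks
K: 18 blocks
L: 6 blocks
Minimum: L at 6 blocks.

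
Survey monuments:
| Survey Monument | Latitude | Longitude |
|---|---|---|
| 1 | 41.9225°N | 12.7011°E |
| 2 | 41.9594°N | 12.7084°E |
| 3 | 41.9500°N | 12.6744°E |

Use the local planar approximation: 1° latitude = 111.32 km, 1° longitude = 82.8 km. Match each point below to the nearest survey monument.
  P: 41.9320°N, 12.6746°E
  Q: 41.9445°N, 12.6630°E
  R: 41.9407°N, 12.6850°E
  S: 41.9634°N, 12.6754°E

P at 41.9320°N, 12.6746°E:
  1: 2.4358 km
  2: 4.1396 km
  3: 2.0038 km
  → nearest: 3 (2.0038 km)
Q at 41.9445°N, 12.6630°E:
  1: 3.9937 km
  2: 4.1088 km
  3: 1.1251 km
  → nearest: 3 (1.1251 km)
R at 41.9407°N, 12.6850°E:
  1: 2.4253 km
  2: 2.8438 km
  3: 1.3572 km
  → nearest: 3 (1.3572 km)
S at 41.9634°N, 12.6754°E:
  1: 5.0257 km
  2: 2.7684 km
  3: 1.4940 km
  → nearest: 3 (1.4940 km)

P→3; Q→3; R→3; S→3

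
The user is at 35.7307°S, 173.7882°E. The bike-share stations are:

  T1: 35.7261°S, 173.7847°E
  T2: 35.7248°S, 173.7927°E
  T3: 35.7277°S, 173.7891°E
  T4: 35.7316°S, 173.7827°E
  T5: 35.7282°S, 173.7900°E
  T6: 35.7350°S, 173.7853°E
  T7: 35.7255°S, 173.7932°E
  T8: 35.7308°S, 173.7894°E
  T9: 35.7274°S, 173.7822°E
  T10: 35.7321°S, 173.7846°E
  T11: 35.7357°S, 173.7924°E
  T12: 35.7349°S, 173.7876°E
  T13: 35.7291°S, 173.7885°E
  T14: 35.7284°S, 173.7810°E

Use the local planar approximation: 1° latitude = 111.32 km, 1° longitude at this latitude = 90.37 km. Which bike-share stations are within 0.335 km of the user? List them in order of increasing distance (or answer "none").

Distances from 35.7307°S, 173.7882°E:
T1: 0.6019 km
T2: 0.7725 km
T3: 0.3437 km
T4: 0.5070 km
T5: 0.3224 km
T6: 0.5457 km
T7: 0.7343 km
T8: 0.1090 km
T9: 0.6549 km
T10: 0.3607 km
T11: 0.6737 km
T12: 0.4707 km
T13: 0.1802 km
T14: 0.6992 km
Threshold 0.335 km: T8 (0.1090 km), T13 (0.1802 km), T5 (0.3224 km) are within range.

T8, T13, T5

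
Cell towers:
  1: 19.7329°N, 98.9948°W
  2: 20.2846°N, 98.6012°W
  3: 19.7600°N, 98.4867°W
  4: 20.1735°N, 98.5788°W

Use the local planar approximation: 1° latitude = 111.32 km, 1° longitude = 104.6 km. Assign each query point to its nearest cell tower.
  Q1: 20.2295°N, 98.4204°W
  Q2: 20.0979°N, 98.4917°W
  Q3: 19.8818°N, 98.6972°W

Q1→4; Q2→4; Q3→3

Q1 at 20.2295°N, 98.4204°W:
  1: 81.6451 km
  2: 19.8815 km
  3: 52.7228 km
  4: 17.7026 km
  → nearest: 4 (17.7026 km)
Q2 at 20.0979°N, 98.4917°W:
  1: 66.4850 km
  2: 23.7305 km
  3: 37.6187 km
  4: 12.4028 km
  → nearest: 4 (12.4028 km)
Q3 at 19.8818°N, 98.6972°W:
  1: 35.2670 km
  2: 45.9503 km
  3: 25.8582 km
  4: 34.7536 km
  → nearest: 3 (25.8582 km)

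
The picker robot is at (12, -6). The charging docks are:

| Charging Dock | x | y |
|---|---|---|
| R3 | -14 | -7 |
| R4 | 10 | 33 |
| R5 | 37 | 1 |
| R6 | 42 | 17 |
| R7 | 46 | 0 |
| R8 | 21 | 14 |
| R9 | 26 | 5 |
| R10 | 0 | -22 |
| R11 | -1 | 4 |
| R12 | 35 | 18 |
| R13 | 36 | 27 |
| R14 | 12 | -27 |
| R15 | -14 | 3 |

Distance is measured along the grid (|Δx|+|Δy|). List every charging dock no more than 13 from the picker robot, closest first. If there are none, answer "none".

none

Distances from (12, -6):
R3: |-26| + |-1| = 26 + 1 = 27
R4: |-2| + |39| = 2 + 39 = 41
R5: |25| + |7| = 25 + 7 = 32
R6: |30| + |23| = 30 + 23 = 53
R7: |34| + |6| = 34 + 6 = 40
R8: |9| + |20| = 9 + 20 = 29
R9: |14| + |11| = 14 + 11 = 25
R10: |-12| + |-16| = 12 + 16 = 28
R11: |-13| + |10| = 13 + 10 = 23
R12: |23| + |24| = 23 + 24 = 47
R13: |24| + |33| = 24 + 33 = 57
R14: |0| + |-21| = 0 + 21 = 21
R15: |-26| + |9| = 26 + 9 = 35
Threshold 13: none within range.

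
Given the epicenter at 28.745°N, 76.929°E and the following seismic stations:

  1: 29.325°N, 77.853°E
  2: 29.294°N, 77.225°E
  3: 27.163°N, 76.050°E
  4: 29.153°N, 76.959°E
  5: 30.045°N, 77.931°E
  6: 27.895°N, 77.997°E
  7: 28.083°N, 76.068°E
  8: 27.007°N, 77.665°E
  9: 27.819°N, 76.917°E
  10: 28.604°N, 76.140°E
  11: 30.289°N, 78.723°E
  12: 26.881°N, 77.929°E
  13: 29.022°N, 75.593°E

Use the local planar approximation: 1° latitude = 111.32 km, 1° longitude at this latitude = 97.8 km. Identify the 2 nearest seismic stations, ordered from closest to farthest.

Distances from 28.745°N, 76.929°E:
1: 111.063 km
2: 67.624 km
3: 195.970 km
4: 45.513 km
5: 174.774 km
6: 140.937 km
7: 111.899 km
8: 206.430 km
9: 103.089 km
10: 78.744 km
11: 245.613 km
12: 229.393 km
13: 134.250 km
Sorted: 4 (45.513 km) < 2 (67.624 km) < 10 (78.744 km) < 9 (103.089 km) < …

4, 2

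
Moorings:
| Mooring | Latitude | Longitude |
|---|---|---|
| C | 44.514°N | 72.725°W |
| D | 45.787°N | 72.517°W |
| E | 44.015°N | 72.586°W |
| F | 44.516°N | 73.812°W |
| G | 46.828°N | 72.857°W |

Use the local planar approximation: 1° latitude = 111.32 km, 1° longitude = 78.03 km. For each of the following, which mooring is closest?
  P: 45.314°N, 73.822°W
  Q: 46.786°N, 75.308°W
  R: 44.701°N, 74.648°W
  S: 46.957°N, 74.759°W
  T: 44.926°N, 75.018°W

P→F; Q→G; R→F; S→G; T→F

P at 45.314°N, 73.822°W:
  C: 123.524 km
  D: 114.637 km
  E: 173.816 km
  F: 88.837 km
  G: 184.595 km
  → nearest: F (88.837 km)
Q at 46.786°N, 75.308°W:
  C: 323.405 km
  D: 244.533 km
  E: 374.520 km
  F: 278.356 km
  G: 191.309 km
  → nearest: G (191.309 km)
R at 44.701°N, 74.648°W:
  C: 151.489 km
  D: 205.584 km
  E: 178.101 km
  F: 68.407 km
  G: 274.944 km
  → nearest: F (68.407 km)
S at 46.957°N, 74.759°W:
  C: 314.880 km
  D: 218.103 km
  E: 368.794 km
  F: 281.600 km
  G: 149.106 km
  → nearest: G (149.106 km)
T at 44.926°N, 75.018°W:
  C: 184.707 km
  D: 217.420 km
  E: 215.167 km
  F: 104.588 km
  G: 270.672 km
  → nearest: F (104.588 km)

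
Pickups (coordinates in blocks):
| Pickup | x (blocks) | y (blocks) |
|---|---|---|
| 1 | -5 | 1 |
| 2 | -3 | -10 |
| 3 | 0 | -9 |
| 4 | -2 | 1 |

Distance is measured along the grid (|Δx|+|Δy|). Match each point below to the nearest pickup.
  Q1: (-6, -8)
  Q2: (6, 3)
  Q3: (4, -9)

Q1→2; Q2→4; Q3→3

Q1 at (-6, -8):
  1: |1| + |9| = 1 + 9 = 10 blocks
  2: |3| + |-2| = 3 + 2 = 5 blocks
  3: |6| + |-1| = 6 + 1 = 7 blocks
  4: |4| + |9| = 4 + 9 = 13 blocks
  → nearest: 2 (5 blocks)
Q2 at (6, 3):
  1: |-11| + |-2| = 11 + 2 = 13 blocks
  2: |-9| + |-13| = 9 + 13 = 22 blocks
  3: |-6| + |-12| = 6 + 12 = 18 blocks
  4: |-8| + |-2| = 8 + 2 = 10 blocks
  → nearest: 4 (10 blocks)
Q3 at (4, -9):
  1: |-9| + |10| = 9 + 10 = 19 blocks
  2: |-7| + |-1| = 7 + 1 = 8 blocks
  3: |-4| + |0| = 4 + 0 = 4 blocks
  4: |-6| + |10| = 6 + 10 = 16 blocks
  → nearest: 3 (4 blocks)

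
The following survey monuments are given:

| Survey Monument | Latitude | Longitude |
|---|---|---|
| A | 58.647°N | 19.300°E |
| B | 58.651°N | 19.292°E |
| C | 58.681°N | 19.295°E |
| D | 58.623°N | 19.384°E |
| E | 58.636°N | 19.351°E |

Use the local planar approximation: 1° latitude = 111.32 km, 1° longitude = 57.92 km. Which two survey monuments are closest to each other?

A and B

Pairwise distances:
A–B: √((0.004·111.32)² + (-0.008·57.92)²) = √(0.19827 + 0.21470) = 0.643 km
A–C: √((0.034·111.32)² + (-0.005·57.92)²) = √(14.32532 + 0.08387) = 3.796 km
A–D: √((-0.024·111.32)² + (0.084·57.92)²) = √(7.13787 + 23.67095) = 5.551 km
A–E: √((-0.011·111.32)² + (0.051·57.92)²) = √(1.49945 + 8.72564) = 3.198 km
B–C: √((0.030·111.32)² + (0.003·57.92)²) = √(11.15293 + 0.03019) = 3.344 km
B–D: √((-0.028·111.32)² + (0.092·57.92)²) = √(9.71544 + 28.39440) = 6.173 km
B–E: √((-0.015·111.32)² + (0.059·57.92)²) = √(2.78823 + 11.67780) = 3.803 km
C–D: √((-0.058·111.32)² + (0.089·57.92)²) = √(41.68717 + 26.57279) = 8.262 km
C–E: √((-0.045·111.32)² + (0.056·57.92)²) = √(25.09409 + 10.52042) = 5.968 km
D–E: √((0.013·111.32)² + (-0.033·57.92)²) = √(2.09427 + 3.65330) = 2.397 km
Closest pair: A–B at 0.643 km.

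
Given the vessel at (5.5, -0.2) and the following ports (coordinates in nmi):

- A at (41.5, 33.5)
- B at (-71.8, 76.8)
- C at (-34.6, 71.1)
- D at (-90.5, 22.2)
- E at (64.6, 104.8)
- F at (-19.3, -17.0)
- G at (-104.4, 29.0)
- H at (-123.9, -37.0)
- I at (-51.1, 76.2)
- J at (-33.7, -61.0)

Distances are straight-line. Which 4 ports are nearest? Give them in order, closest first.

Distances from (5.5, -0.2):
A: √((36.0)² + (33.7)²) = √(1296.000 + 1135.690) = 49.3 nmi
B: √((-77.3)² + (77.0)²) = √(5975.290 + 5929.000) = 109.1 nmi
C: √((-40.1)² + (71.3)²) = √(1608.010 + 5083.690) = 81.8 nmi
D: √((-96.0)² + (22.4)²) = √(9216.000 + 501.760) = 98.6 nmi
E: √((59.1)² + (105.0)²) = √(3492.810 + 11025.000) = 120.5 nmi
F: √((-24.8)² + (-16.8)²) = √(615.040 + 282.240) = 30.0 nmi
G: √((-109.9)² + (29.2)²) = √(12078.010 + 852.640) = 113.7 nmi
H: √((-129.4)² + (-36.8)²) = √(16744.360 + 1354.240) = 134.5 nmi
I: √((-56.6)² + (76.4)²) = √(3203.560 + 5836.960) = 95.1 nmi
J: √((-39.2)² + (-60.8)²) = √(1536.640 + 3696.640) = 72.3 nmi
Sorted: F (30.0 nmi) < A (49.3 nmi) < J (72.3 nmi) < C (81.8 nmi) < I (95.1 nmi) < D (98.6 nmi) < …

F, A, J, C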